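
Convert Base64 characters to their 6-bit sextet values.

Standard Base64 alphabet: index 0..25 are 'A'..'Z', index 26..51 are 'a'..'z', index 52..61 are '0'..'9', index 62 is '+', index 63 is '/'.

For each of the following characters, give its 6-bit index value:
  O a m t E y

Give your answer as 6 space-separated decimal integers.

'O': A..Z range, ord('O') − ord('A') = 14
'a': a..z range, 26 + ord('a') − ord('a') = 26
'm': a..z range, 26 + ord('m') − ord('a') = 38
't': a..z range, 26 + ord('t') − ord('a') = 45
'E': A..Z range, ord('E') − ord('A') = 4
'y': a..z range, 26 + ord('y') − ord('a') = 50

Answer: 14 26 38 45 4 50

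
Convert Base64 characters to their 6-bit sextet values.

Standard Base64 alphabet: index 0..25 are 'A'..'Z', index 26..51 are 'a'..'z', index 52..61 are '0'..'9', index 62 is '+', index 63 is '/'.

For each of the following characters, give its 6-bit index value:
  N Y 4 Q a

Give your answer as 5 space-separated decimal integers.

'N': A..Z range, ord('N') − ord('A') = 13
'Y': A..Z range, ord('Y') − ord('A') = 24
'4': 0..9 range, 52 + ord('4') − ord('0') = 56
'Q': A..Z range, ord('Q') − ord('A') = 16
'a': a..z range, 26 + ord('a') − ord('a') = 26

Answer: 13 24 56 16 26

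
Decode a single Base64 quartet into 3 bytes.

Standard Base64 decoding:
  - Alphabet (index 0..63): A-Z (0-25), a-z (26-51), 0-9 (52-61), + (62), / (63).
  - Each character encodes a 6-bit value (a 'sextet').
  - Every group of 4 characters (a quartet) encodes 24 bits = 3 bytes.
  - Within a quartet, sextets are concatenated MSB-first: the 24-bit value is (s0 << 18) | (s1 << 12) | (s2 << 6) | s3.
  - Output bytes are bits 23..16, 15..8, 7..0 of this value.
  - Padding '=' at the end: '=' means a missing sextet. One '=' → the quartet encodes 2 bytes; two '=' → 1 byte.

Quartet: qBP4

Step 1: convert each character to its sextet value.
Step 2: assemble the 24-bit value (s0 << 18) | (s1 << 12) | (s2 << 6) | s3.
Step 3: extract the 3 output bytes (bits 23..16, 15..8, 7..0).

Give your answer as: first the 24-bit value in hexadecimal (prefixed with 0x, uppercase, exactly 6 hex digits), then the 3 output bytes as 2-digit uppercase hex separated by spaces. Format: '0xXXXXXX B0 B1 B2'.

Answer: 0xA813F8 A8 13 F8

Derivation:
Sextets: q=42, B=1, P=15, 4=56
24-bit: (42<<18) | (1<<12) | (15<<6) | 56
      = 0xA80000 | 0x001000 | 0x0003C0 | 0x000038
      = 0xA813F8
Bytes: (v>>16)&0xFF=A8, (v>>8)&0xFF=13, v&0xFF=F8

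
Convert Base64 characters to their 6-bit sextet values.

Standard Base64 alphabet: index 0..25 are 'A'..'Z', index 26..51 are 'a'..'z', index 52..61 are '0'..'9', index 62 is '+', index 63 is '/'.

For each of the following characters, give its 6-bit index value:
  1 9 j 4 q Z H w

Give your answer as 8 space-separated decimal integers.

Answer: 53 61 35 56 42 25 7 48

Derivation:
'1': 0..9 range, 52 + ord('1') − ord('0') = 53
'9': 0..9 range, 52 + ord('9') − ord('0') = 61
'j': a..z range, 26 + ord('j') − ord('a') = 35
'4': 0..9 range, 52 + ord('4') − ord('0') = 56
'q': a..z range, 26 + ord('q') − ord('a') = 42
'Z': A..Z range, ord('Z') − ord('A') = 25
'H': A..Z range, ord('H') − ord('A') = 7
'w': a..z range, 26 + ord('w') − ord('a') = 48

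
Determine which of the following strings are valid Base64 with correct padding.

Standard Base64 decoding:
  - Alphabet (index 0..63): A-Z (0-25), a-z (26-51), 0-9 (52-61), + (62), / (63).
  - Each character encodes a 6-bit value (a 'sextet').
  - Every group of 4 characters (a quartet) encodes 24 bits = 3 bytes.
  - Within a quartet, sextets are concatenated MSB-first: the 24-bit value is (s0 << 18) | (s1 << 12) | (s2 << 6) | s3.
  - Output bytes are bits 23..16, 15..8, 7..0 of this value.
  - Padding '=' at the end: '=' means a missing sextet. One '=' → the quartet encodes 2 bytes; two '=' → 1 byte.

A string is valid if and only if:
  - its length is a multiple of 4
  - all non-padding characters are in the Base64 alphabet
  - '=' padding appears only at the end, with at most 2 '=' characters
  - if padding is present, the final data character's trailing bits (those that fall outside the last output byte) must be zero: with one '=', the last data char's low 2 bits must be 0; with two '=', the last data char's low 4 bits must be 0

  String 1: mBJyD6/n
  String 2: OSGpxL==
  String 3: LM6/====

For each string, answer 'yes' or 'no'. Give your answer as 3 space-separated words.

String 1: 'mBJyD6/n' → valid
String 2: 'OSGpxL==' → invalid (bad trailing bits)
String 3: 'LM6/====' → invalid (4 pad chars (max 2))

Answer: yes no no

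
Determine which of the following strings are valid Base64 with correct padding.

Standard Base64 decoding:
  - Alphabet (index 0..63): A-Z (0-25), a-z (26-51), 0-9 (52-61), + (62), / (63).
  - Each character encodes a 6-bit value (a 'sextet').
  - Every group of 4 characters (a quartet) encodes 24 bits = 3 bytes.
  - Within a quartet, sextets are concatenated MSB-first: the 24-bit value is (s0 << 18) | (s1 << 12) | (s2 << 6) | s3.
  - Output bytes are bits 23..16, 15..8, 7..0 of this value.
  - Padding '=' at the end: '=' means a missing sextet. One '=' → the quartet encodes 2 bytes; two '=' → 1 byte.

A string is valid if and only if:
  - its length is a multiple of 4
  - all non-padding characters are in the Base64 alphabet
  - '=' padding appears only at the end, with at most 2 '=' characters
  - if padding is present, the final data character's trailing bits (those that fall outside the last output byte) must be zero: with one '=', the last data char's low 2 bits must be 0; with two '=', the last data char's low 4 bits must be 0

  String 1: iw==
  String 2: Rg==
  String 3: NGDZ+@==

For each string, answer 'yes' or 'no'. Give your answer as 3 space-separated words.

Answer: yes yes no

Derivation:
String 1: 'iw==' → valid
String 2: 'Rg==' → valid
String 3: 'NGDZ+@==' → invalid (bad char(s): ['@'])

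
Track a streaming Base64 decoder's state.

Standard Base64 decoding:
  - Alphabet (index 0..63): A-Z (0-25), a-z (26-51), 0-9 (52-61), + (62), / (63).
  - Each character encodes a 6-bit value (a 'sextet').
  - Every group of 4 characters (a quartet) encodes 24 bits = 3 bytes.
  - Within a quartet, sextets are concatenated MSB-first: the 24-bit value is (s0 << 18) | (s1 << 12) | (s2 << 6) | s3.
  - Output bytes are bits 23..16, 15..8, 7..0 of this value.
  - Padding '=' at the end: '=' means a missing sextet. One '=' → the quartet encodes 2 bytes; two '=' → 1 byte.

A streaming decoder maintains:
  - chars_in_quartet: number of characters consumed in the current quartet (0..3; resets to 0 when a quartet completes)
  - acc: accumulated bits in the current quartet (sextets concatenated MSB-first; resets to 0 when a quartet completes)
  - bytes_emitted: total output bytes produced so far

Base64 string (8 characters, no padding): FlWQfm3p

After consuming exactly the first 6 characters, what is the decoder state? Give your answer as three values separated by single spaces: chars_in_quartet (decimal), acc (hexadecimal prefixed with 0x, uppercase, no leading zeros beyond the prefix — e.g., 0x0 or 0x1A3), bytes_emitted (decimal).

Answer: 2 0x7E6 3

Derivation:
After char 0 ('F'=5): chars_in_quartet=1 acc=0x5 bytes_emitted=0
After char 1 ('l'=37): chars_in_quartet=2 acc=0x165 bytes_emitted=0
After char 2 ('W'=22): chars_in_quartet=3 acc=0x5956 bytes_emitted=0
After char 3 ('Q'=16): chars_in_quartet=4 acc=0x165590 -> emit 16 55 90, reset; bytes_emitted=3
After char 4 ('f'=31): chars_in_quartet=1 acc=0x1F bytes_emitted=3
After char 5 ('m'=38): chars_in_quartet=2 acc=0x7E6 bytes_emitted=3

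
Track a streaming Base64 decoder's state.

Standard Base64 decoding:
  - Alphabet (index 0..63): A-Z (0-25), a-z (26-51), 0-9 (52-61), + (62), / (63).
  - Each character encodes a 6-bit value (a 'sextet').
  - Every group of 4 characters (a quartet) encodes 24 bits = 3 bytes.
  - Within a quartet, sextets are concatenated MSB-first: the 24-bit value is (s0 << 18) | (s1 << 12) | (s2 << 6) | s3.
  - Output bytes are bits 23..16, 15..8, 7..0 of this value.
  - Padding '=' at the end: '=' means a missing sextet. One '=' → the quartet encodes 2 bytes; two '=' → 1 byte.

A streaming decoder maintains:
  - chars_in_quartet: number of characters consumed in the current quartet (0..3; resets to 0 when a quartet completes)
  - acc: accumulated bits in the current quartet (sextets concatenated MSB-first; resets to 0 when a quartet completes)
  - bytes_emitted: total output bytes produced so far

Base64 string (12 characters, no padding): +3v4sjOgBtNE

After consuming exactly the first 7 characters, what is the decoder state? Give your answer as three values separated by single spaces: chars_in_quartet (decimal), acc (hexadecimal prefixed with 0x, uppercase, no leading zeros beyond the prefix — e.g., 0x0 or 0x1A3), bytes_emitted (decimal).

After char 0 ('+'=62): chars_in_quartet=1 acc=0x3E bytes_emitted=0
After char 1 ('3'=55): chars_in_quartet=2 acc=0xFB7 bytes_emitted=0
After char 2 ('v'=47): chars_in_quartet=3 acc=0x3EDEF bytes_emitted=0
After char 3 ('4'=56): chars_in_quartet=4 acc=0xFB7BF8 -> emit FB 7B F8, reset; bytes_emitted=3
After char 4 ('s'=44): chars_in_quartet=1 acc=0x2C bytes_emitted=3
After char 5 ('j'=35): chars_in_quartet=2 acc=0xB23 bytes_emitted=3
After char 6 ('O'=14): chars_in_quartet=3 acc=0x2C8CE bytes_emitted=3

Answer: 3 0x2C8CE 3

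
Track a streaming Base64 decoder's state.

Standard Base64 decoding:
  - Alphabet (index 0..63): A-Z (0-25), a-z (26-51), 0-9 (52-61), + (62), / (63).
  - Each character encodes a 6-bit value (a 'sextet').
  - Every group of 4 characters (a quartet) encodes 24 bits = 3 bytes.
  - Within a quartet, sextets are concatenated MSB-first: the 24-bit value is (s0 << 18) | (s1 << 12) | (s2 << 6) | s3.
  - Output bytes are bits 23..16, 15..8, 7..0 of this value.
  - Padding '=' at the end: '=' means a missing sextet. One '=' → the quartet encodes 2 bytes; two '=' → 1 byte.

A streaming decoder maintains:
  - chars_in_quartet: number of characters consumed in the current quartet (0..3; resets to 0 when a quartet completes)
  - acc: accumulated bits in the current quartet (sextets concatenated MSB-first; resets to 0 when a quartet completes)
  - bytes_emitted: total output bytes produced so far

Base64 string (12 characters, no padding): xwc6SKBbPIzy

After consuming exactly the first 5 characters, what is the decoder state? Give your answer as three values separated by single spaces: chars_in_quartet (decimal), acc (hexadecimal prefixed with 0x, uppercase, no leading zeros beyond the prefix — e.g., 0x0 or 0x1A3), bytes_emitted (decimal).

Answer: 1 0x12 3

Derivation:
After char 0 ('x'=49): chars_in_quartet=1 acc=0x31 bytes_emitted=0
After char 1 ('w'=48): chars_in_quartet=2 acc=0xC70 bytes_emitted=0
After char 2 ('c'=28): chars_in_quartet=3 acc=0x31C1C bytes_emitted=0
After char 3 ('6'=58): chars_in_quartet=4 acc=0xC7073A -> emit C7 07 3A, reset; bytes_emitted=3
After char 4 ('S'=18): chars_in_quartet=1 acc=0x12 bytes_emitted=3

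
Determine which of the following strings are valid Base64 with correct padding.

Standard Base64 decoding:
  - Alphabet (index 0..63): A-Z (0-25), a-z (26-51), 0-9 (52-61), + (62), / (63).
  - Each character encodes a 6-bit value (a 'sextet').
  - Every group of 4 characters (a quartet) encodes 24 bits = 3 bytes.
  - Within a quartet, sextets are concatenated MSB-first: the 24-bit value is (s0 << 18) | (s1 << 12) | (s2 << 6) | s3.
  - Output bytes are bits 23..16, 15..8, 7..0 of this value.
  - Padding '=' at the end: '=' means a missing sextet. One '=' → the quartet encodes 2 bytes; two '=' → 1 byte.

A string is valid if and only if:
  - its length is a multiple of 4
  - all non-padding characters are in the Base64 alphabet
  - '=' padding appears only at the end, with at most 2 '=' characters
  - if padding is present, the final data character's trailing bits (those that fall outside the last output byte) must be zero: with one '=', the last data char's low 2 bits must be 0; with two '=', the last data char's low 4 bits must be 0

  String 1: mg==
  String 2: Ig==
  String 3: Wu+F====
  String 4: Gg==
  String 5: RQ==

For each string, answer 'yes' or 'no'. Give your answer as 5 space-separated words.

Answer: yes yes no yes yes

Derivation:
String 1: 'mg==' → valid
String 2: 'Ig==' → valid
String 3: 'Wu+F====' → invalid (4 pad chars (max 2))
String 4: 'Gg==' → valid
String 5: 'RQ==' → valid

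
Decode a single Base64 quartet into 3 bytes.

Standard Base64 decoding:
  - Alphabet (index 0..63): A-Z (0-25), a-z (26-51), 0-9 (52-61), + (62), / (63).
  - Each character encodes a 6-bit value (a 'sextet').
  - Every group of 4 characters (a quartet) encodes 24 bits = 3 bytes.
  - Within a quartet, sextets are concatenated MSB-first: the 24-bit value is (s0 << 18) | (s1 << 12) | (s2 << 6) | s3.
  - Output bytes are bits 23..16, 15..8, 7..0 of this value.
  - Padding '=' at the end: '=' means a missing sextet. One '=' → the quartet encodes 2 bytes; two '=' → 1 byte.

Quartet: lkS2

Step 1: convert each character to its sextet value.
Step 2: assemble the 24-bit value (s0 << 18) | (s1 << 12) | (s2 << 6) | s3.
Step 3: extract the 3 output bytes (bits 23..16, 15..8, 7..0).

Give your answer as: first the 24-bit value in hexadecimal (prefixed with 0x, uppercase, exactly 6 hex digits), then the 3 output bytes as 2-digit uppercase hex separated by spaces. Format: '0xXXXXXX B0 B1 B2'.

Answer: 0x9644B6 96 44 B6

Derivation:
Sextets: l=37, k=36, S=18, 2=54
24-bit: (37<<18) | (36<<12) | (18<<6) | 54
      = 0x940000 | 0x024000 | 0x000480 | 0x000036
      = 0x9644B6
Bytes: (v>>16)&0xFF=96, (v>>8)&0xFF=44, v&0xFF=B6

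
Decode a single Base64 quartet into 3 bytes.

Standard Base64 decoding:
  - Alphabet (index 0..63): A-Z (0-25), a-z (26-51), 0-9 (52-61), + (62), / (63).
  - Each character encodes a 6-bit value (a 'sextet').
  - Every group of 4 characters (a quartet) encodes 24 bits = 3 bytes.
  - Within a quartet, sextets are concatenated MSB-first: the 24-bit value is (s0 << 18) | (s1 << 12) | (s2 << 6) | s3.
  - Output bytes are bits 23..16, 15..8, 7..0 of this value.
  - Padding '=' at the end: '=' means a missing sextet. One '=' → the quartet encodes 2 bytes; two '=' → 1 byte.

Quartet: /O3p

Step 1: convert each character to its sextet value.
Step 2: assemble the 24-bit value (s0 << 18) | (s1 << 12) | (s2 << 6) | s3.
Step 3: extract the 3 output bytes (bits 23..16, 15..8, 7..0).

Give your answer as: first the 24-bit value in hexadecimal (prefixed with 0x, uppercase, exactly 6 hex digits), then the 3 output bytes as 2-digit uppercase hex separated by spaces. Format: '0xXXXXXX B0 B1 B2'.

Sextets: /=63, O=14, 3=55, p=41
24-bit: (63<<18) | (14<<12) | (55<<6) | 41
      = 0xFC0000 | 0x00E000 | 0x000DC0 | 0x000029
      = 0xFCEDE9
Bytes: (v>>16)&0xFF=FC, (v>>8)&0xFF=ED, v&0xFF=E9

Answer: 0xFCEDE9 FC ED E9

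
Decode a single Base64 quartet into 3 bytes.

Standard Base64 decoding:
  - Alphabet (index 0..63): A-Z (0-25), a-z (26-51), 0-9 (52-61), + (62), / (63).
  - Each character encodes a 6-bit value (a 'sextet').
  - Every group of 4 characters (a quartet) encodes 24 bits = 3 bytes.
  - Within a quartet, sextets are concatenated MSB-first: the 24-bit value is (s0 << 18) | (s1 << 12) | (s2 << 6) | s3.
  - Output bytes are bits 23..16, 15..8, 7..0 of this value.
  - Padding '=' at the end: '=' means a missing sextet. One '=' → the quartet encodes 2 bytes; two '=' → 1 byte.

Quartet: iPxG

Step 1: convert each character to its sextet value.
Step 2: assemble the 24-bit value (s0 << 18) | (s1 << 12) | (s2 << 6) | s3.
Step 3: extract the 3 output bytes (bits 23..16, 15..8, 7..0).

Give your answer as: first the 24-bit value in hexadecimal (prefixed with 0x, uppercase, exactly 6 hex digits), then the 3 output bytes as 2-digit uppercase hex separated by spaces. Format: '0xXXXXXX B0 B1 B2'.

Answer: 0x88FC46 88 FC 46

Derivation:
Sextets: i=34, P=15, x=49, G=6
24-bit: (34<<18) | (15<<12) | (49<<6) | 6
      = 0x880000 | 0x00F000 | 0x000C40 | 0x000006
      = 0x88FC46
Bytes: (v>>16)&0xFF=88, (v>>8)&0xFF=FC, v&0xFF=46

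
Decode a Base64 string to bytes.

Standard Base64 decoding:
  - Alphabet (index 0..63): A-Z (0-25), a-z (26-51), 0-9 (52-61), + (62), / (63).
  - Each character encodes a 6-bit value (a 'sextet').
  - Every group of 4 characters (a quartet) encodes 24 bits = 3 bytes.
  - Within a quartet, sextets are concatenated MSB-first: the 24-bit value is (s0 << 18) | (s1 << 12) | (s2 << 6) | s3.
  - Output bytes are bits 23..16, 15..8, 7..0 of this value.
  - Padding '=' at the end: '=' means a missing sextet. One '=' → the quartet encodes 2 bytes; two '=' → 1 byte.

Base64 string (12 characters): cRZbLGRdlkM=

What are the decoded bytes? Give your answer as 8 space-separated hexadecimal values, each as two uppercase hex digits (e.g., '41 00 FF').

Answer: 71 16 5B 2C 64 5D 96 43

Derivation:
After char 0 ('c'=28): chars_in_quartet=1 acc=0x1C bytes_emitted=0
After char 1 ('R'=17): chars_in_quartet=2 acc=0x711 bytes_emitted=0
After char 2 ('Z'=25): chars_in_quartet=3 acc=0x1C459 bytes_emitted=0
After char 3 ('b'=27): chars_in_quartet=4 acc=0x71165B -> emit 71 16 5B, reset; bytes_emitted=3
After char 4 ('L'=11): chars_in_quartet=1 acc=0xB bytes_emitted=3
After char 5 ('G'=6): chars_in_quartet=2 acc=0x2C6 bytes_emitted=3
After char 6 ('R'=17): chars_in_quartet=3 acc=0xB191 bytes_emitted=3
After char 7 ('d'=29): chars_in_quartet=4 acc=0x2C645D -> emit 2C 64 5D, reset; bytes_emitted=6
After char 8 ('l'=37): chars_in_quartet=1 acc=0x25 bytes_emitted=6
After char 9 ('k'=36): chars_in_quartet=2 acc=0x964 bytes_emitted=6
After char 10 ('M'=12): chars_in_quartet=3 acc=0x2590C bytes_emitted=6
Padding '=': partial quartet acc=0x2590C -> emit 96 43; bytes_emitted=8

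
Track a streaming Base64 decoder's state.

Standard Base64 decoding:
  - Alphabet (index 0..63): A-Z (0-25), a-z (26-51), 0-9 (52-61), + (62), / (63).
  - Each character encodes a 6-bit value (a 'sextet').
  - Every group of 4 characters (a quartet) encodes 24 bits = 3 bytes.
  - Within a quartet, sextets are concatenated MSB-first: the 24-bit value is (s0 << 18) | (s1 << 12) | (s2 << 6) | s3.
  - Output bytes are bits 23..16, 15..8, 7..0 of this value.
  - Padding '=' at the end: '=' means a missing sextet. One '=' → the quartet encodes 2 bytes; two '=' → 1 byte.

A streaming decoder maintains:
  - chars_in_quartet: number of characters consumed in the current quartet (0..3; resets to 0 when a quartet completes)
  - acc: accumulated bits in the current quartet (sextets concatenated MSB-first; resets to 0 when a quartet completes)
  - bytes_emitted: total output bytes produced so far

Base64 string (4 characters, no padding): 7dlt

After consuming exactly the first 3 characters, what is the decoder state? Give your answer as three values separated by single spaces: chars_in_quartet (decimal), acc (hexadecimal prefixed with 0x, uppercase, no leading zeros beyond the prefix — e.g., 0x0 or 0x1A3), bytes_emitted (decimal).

After char 0 ('7'=59): chars_in_quartet=1 acc=0x3B bytes_emitted=0
After char 1 ('d'=29): chars_in_quartet=2 acc=0xEDD bytes_emitted=0
After char 2 ('l'=37): chars_in_quartet=3 acc=0x3B765 bytes_emitted=0

Answer: 3 0x3B765 0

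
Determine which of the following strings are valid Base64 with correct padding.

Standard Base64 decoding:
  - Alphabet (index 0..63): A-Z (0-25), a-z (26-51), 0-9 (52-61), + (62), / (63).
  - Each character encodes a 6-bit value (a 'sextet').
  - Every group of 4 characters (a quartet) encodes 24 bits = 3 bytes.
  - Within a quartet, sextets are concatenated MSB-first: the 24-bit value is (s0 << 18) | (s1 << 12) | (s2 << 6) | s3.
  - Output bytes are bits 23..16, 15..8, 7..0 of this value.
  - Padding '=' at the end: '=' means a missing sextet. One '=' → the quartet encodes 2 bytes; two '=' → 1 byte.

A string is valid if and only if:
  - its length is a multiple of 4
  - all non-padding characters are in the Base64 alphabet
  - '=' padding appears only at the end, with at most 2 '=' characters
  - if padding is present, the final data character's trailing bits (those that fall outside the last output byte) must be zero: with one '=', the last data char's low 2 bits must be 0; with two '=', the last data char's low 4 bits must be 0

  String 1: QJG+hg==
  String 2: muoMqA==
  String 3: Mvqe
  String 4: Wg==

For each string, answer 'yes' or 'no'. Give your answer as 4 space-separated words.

String 1: 'QJG+hg==' → valid
String 2: 'muoMqA==' → valid
String 3: 'Mvqe' → valid
String 4: 'Wg==' → valid

Answer: yes yes yes yes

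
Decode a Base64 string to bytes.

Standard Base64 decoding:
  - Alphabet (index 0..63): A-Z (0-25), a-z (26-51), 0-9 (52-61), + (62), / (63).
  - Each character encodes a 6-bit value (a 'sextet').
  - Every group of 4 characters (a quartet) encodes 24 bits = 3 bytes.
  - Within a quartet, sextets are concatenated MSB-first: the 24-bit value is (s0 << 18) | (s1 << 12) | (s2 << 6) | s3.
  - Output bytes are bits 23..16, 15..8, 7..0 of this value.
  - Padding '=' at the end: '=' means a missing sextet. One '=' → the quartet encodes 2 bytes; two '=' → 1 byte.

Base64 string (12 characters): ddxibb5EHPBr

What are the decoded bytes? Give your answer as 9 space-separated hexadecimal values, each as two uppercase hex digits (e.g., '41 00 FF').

After char 0 ('d'=29): chars_in_quartet=1 acc=0x1D bytes_emitted=0
After char 1 ('d'=29): chars_in_quartet=2 acc=0x75D bytes_emitted=0
After char 2 ('x'=49): chars_in_quartet=3 acc=0x1D771 bytes_emitted=0
After char 3 ('i'=34): chars_in_quartet=4 acc=0x75DC62 -> emit 75 DC 62, reset; bytes_emitted=3
After char 4 ('b'=27): chars_in_quartet=1 acc=0x1B bytes_emitted=3
After char 5 ('b'=27): chars_in_quartet=2 acc=0x6DB bytes_emitted=3
After char 6 ('5'=57): chars_in_quartet=3 acc=0x1B6F9 bytes_emitted=3
After char 7 ('E'=4): chars_in_quartet=4 acc=0x6DBE44 -> emit 6D BE 44, reset; bytes_emitted=6
After char 8 ('H'=7): chars_in_quartet=1 acc=0x7 bytes_emitted=6
After char 9 ('P'=15): chars_in_quartet=2 acc=0x1CF bytes_emitted=6
After char 10 ('B'=1): chars_in_quartet=3 acc=0x73C1 bytes_emitted=6
After char 11 ('r'=43): chars_in_quartet=4 acc=0x1CF06B -> emit 1C F0 6B, reset; bytes_emitted=9

Answer: 75 DC 62 6D BE 44 1C F0 6B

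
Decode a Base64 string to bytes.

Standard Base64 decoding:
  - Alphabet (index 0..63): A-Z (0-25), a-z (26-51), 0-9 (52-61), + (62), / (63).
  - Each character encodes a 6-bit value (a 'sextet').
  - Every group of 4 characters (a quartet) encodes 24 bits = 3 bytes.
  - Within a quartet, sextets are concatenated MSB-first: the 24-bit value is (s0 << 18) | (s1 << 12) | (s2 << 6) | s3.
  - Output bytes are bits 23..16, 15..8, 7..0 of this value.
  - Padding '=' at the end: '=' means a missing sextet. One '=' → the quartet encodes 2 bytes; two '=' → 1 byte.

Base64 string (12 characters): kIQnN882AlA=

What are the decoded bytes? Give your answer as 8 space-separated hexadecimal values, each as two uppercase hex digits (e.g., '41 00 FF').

After char 0 ('k'=36): chars_in_quartet=1 acc=0x24 bytes_emitted=0
After char 1 ('I'=8): chars_in_quartet=2 acc=0x908 bytes_emitted=0
After char 2 ('Q'=16): chars_in_quartet=3 acc=0x24210 bytes_emitted=0
After char 3 ('n'=39): chars_in_quartet=4 acc=0x908427 -> emit 90 84 27, reset; bytes_emitted=3
After char 4 ('N'=13): chars_in_quartet=1 acc=0xD bytes_emitted=3
After char 5 ('8'=60): chars_in_quartet=2 acc=0x37C bytes_emitted=3
After char 6 ('8'=60): chars_in_quartet=3 acc=0xDF3C bytes_emitted=3
After char 7 ('2'=54): chars_in_quartet=4 acc=0x37CF36 -> emit 37 CF 36, reset; bytes_emitted=6
After char 8 ('A'=0): chars_in_quartet=1 acc=0x0 bytes_emitted=6
After char 9 ('l'=37): chars_in_quartet=2 acc=0x25 bytes_emitted=6
After char 10 ('A'=0): chars_in_quartet=3 acc=0x940 bytes_emitted=6
Padding '=': partial quartet acc=0x940 -> emit 02 50; bytes_emitted=8

Answer: 90 84 27 37 CF 36 02 50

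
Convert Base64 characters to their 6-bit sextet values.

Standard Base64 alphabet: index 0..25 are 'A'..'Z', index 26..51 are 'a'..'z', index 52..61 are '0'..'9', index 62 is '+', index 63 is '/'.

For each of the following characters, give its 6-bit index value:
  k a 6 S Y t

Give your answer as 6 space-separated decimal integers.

Answer: 36 26 58 18 24 45

Derivation:
'k': a..z range, 26 + ord('k') − ord('a') = 36
'a': a..z range, 26 + ord('a') − ord('a') = 26
'6': 0..9 range, 52 + ord('6') − ord('0') = 58
'S': A..Z range, ord('S') − ord('A') = 18
'Y': A..Z range, ord('Y') − ord('A') = 24
't': a..z range, 26 + ord('t') − ord('a') = 45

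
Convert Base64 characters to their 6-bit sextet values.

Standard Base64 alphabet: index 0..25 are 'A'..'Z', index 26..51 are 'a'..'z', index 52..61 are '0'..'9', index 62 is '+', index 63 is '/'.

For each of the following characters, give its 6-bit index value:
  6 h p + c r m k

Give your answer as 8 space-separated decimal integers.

Answer: 58 33 41 62 28 43 38 36

Derivation:
'6': 0..9 range, 52 + ord('6') − ord('0') = 58
'h': a..z range, 26 + ord('h') − ord('a') = 33
'p': a..z range, 26 + ord('p') − ord('a') = 41
'+': index 62
'c': a..z range, 26 + ord('c') − ord('a') = 28
'r': a..z range, 26 + ord('r') − ord('a') = 43
'm': a..z range, 26 + ord('m') − ord('a') = 38
'k': a..z range, 26 + ord('k') − ord('a') = 36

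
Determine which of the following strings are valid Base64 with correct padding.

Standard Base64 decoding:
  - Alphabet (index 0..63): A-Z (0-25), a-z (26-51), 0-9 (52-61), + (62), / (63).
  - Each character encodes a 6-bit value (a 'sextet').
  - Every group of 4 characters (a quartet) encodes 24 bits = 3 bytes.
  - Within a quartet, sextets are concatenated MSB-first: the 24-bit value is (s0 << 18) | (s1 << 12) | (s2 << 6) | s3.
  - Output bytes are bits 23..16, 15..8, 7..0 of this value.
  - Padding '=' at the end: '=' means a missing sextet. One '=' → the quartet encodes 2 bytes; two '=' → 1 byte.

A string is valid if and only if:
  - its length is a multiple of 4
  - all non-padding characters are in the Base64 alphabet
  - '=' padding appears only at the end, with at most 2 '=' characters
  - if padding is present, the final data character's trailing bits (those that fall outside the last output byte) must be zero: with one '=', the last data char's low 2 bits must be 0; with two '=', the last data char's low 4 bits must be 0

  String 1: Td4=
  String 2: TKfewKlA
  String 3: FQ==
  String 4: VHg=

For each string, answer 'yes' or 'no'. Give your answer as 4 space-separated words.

Answer: yes yes yes yes

Derivation:
String 1: 'Td4=' → valid
String 2: 'TKfewKlA' → valid
String 3: 'FQ==' → valid
String 4: 'VHg=' → valid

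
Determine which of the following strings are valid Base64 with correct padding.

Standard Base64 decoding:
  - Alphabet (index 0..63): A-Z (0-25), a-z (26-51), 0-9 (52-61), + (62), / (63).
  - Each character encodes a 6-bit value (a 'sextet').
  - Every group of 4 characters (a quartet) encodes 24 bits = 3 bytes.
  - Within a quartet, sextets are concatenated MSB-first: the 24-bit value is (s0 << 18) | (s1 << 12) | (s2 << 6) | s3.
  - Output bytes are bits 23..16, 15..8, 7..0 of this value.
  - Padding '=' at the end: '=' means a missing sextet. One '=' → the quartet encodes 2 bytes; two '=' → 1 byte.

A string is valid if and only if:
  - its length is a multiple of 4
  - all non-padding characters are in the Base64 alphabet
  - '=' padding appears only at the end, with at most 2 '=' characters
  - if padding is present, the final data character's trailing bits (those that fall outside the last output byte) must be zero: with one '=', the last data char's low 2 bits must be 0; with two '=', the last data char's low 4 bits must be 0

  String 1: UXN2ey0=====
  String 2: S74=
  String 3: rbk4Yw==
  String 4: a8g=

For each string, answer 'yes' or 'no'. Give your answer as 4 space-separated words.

String 1: 'UXN2ey0=====' → invalid (5 pad chars (max 2))
String 2: 'S74=' → valid
String 3: 'rbk4Yw==' → valid
String 4: 'a8g=' → valid

Answer: no yes yes yes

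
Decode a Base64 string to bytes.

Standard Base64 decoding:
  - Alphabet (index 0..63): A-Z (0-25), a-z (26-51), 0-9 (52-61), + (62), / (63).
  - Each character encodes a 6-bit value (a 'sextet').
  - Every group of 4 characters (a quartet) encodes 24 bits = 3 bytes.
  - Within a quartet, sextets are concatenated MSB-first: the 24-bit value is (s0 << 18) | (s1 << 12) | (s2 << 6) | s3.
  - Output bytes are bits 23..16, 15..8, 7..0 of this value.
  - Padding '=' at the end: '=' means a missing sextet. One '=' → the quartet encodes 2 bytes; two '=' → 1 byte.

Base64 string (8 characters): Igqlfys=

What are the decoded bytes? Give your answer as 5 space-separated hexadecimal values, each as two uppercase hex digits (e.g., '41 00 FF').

After char 0 ('I'=8): chars_in_quartet=1 acc=0x8 bytes_emitted=0
After char 1 ('g'=32): chars_in_quartet=2 acc=0x220 bytes_emitted=0
After char 2 ('q'=42): chars_in_quartet=3 acc=0x882A bytes_emitted=0
After char 3 ('l'=37): chars_in_quartet=4 acc=0x220AA5 -> emit 22 0A A5, reset; bytes_emitted=3
After char 4 ('f'=31): chars_in_quartet=1 acc=0x1F bytes_emitted=3
After char 5 ('y'=50): chars_in_quartet=2 acc=0x7F2 bytes_emitted=3
After char 6 ('s'=44): chars_in_quartet=3 acc=0x1FCAC bytes_emitted=3
Padding '=': partial quartet acc=0x1FCAC -> emit 7F 2B; bytes_emitted=5

Answer: 22 0A A5 7F 2B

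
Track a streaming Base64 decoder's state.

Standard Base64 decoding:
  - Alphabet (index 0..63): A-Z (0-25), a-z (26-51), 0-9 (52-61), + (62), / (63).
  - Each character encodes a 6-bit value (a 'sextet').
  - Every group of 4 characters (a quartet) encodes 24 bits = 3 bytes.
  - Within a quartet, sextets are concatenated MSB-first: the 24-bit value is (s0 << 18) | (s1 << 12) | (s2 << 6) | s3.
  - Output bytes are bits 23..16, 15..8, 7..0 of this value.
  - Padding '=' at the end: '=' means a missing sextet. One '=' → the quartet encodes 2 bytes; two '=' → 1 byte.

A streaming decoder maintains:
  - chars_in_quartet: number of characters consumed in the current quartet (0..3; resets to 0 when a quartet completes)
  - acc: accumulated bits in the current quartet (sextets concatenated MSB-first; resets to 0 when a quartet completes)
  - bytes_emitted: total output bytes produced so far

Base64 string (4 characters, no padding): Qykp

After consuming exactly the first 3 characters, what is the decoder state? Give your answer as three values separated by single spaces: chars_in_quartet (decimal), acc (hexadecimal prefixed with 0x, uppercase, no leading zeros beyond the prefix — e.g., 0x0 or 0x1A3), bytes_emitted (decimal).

After char 0 ('Q'=16): chars_in_quartet=1 acc=0x10 bytes_emitted=0
After char 1 ('y'=50): chars_in_quartet=2 acc=0x432 bytes_emitted=0
After char 2 ('k'=36): chars_in_quartet=3 acc=0x10CA4 bytes_emitted=0

Answer: 3 0x10CA4 0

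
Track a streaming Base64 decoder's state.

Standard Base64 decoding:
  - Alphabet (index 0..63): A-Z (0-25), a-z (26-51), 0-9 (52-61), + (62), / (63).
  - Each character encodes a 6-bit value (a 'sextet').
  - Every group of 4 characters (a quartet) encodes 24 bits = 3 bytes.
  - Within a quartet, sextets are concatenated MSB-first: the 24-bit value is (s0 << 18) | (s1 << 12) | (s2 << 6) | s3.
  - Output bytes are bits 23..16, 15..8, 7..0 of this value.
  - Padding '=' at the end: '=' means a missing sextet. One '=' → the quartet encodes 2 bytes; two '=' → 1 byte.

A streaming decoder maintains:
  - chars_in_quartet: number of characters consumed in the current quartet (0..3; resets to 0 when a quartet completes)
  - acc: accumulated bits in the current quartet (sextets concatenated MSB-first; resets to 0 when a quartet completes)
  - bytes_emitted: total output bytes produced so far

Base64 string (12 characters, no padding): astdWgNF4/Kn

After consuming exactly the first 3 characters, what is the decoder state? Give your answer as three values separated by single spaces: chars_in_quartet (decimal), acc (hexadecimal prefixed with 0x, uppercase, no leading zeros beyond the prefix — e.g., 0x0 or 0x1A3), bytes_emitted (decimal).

Answer: 3 0x1AB2D 0

Derivation:
After char 0 ('a'=26): chars_in_quartet=1 acc=0x1A bytes_emitted=0
After char 1 ('s'=44): chars_in_quartet=2 acc=0x6AC bytes_emitted=0
After char 2 ('t'=45): chars_in_quartet=3 acc=0x1AB2D bytes_emitted=0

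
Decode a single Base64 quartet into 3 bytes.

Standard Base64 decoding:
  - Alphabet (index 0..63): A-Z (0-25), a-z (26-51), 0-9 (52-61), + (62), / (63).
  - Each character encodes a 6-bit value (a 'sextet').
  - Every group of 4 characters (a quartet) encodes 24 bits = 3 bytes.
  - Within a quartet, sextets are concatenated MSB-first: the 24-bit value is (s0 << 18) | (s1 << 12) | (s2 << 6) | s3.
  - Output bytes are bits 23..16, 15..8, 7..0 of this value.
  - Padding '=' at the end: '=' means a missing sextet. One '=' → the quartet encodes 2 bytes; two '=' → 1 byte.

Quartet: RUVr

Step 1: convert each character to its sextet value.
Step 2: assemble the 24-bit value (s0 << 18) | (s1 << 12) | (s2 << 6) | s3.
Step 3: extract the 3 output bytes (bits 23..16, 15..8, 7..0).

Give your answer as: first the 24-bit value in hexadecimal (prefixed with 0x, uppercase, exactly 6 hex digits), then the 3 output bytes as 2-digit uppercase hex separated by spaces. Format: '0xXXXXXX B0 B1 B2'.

Sextets: R=17, U=20, V=21, r=43
24-bit: (17<<18) | (20<<12) | (21<<6) | 43
      = 0x440000 | 0x014000 | 0x000540 | 0x00002B
      = 0x45456B
Bytes: (v>>16)&0xFF=45, (v>>8)&0xFF=45, v&0xFF=6B

Answer: 0x45456B 45 45 6B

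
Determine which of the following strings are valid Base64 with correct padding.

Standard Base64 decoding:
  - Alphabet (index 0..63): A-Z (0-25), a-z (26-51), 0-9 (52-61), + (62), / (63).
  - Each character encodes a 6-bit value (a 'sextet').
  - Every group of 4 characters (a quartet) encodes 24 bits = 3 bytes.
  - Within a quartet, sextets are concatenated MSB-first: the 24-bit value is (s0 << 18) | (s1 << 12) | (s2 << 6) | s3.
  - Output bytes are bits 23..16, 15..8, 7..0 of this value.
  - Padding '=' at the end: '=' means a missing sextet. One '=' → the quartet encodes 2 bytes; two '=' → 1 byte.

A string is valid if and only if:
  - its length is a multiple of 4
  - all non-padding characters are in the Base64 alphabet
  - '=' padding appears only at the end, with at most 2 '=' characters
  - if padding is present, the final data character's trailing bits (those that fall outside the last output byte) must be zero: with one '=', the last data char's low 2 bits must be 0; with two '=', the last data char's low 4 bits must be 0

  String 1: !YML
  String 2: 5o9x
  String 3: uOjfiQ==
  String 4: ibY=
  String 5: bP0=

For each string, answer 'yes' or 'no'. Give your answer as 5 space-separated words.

String 1: '!YML' → invalid (bad char(s): ['!'])
String 2: '5o9x' → valid
String 3: 'uOjfiQ==' → valid
String 4: 'ibY=' → valid
String 5: 'bP0=' → valid

Answer: no yes yes yes yes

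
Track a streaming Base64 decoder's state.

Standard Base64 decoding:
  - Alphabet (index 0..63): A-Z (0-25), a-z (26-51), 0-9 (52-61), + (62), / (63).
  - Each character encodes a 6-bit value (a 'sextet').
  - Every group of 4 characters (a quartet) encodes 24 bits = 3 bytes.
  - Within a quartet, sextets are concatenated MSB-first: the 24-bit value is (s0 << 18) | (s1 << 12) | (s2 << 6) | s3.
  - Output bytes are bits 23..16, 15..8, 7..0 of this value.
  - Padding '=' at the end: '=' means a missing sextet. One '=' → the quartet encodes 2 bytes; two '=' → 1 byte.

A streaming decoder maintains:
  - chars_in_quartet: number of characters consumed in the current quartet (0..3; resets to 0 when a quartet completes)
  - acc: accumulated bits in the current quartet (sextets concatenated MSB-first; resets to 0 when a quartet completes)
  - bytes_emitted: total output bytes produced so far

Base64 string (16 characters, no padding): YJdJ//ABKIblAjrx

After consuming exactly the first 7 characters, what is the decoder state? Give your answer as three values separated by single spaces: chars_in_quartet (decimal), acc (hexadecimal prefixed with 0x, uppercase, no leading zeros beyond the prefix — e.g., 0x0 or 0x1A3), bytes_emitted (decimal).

Answer: 3 0x3FFC0 3

Derivation:
After char 0 ('Y'=24): chars_in_quartet=1 acc=0x18 bytes_emitted=0
After char 1 ('J'=9): chars_in_quartet=2 acc=0x609 bytes_emitted=0
After char 2 ('d'=29): chars_in_quartet=3 acc=0x1825D bytes_emitted=0
After char 3 ('J'=9): chars_in_quartet=4 acc=0x609749 -> emit 60 97 49, reset; bytes_emitted=3
After char 4 ('/'=63): chars_in_quartet=1 acc=0x3F bytes_emitted=3
After char 5 ('/'=63): chars_in_quartet=2 acc=0xFFF bytes_emitted=3
After char 6 ('A'=0): chars_in_quartet=3 acc=0x3FFC0 bytes_emitted=3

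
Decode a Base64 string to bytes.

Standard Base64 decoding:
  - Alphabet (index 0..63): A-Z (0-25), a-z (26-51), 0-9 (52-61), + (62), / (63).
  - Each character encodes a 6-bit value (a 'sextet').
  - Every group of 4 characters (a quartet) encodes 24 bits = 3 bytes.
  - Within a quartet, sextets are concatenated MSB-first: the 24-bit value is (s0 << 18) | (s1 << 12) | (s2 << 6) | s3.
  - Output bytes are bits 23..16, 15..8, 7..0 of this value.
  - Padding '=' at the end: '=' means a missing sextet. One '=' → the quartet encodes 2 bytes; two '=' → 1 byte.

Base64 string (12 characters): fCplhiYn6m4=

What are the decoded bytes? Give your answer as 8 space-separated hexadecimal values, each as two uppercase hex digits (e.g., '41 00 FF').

After char 0 ('f'=31): chars_in_quartet=1 acc=0x1F bytes_emitted=0
After char 1 ('C'=2): chars_in_quartet=2 acc=0x7C2 bytes_emitted=0
After char 2 ('p'=41): chars_in_quartet=3 acc=0x1F0A9 bytes_emitted=0
After char 3 ('l'=37): chars_in_quartet=4 acc=0x7C2A65 -> emit 7C 2A 65, reset; bytes_emitted=3
After char 4 ('h'=33): chars_in_quartet=1 acc=0x21 bytes_emitted=3
After char 5 ('i'=34): chars_in_quartet=2 acc=0x862 bytes_emitted=3
After char 6 ('Y'=24): chars_in_quartet=3 acc=0x21898 bytes_emitted=3
After char 7 ('n'=39): chars_in_quartet=4 acc=0x862627 -> emit 86 26 27, reset; bytes_emitted=6
After char 8 ('6'=58): chars_in_quartet=1 acc=0x3A bytes_emitted=6
After char 9 ('m'=38): chars_in_quartet=2 acc=0xEA6 bytes_emitted=6
After char 10 ('4'=56): chars_in_quartet=3 acc=0x3A9B8 bytes_emitted=6
Padding '=': partial quartet acc=0x3A9B8 -> emit EA 6E; bytes_emitted=8

Answer: 7C 2A 65 86 26 27 EA 6E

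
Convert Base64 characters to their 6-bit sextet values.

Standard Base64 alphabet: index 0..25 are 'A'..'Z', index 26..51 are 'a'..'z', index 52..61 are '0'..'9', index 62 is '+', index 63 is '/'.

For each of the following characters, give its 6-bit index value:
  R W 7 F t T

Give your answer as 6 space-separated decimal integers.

Answer: 17 22 59 5 45 19

Derivation:
'R': A..Z range, ord('R') − ord('A') = 17
'W': A..Z range, ord('W') − ord('A') = 22
'7': 0..9 range, 52 + ord('7') − ord('0') = 59
'F': A..Z range, ord('F') − ord('A') = 5
't': a..z range, 26 + ord('t') − ord('a') = 45
'T': A..Z range, ord('T') − ord('A') = 19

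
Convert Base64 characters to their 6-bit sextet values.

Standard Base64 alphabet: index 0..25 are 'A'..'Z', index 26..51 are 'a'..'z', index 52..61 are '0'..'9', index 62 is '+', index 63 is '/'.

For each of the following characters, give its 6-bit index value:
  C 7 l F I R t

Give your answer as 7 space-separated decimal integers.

'C': A..Z range, ord('C') − ord('A') = 2
'7': 0..9 range, 52 + ord('7') − ord('0') = 59
'l': a..z range, 26 + ord('l') − ord('a') = 37
'F': A..Z range, ord('F') − ord('A') = 5
'I': A..Z range, ord('I') − ord('A') = 8
'R': A..Z range, ord('R') − ord('A') = 17
't': a..z range, 26 + ord('t') − ord('a') = 45

Answer: 2 59 37 5 8 17 45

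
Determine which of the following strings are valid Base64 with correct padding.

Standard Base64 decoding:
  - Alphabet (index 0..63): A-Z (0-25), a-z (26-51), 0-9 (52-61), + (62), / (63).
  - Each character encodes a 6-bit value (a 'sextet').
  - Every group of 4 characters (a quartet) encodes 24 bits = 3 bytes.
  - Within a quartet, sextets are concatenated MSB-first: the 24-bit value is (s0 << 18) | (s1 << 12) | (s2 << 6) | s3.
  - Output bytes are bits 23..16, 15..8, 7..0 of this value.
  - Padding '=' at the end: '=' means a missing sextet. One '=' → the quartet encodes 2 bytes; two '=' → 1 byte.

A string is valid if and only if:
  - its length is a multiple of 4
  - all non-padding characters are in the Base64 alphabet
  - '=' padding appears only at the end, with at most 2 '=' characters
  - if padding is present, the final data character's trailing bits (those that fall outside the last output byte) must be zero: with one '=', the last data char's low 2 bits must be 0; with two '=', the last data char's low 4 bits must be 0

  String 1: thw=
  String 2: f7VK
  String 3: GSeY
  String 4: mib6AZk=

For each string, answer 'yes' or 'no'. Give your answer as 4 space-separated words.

String 1: 'thw=' → valid
String 2: 'f7VK' → valid
String 3: 'GSeY' → valid
String 4: 'mib6AZk=' → valid

Answer: yes yes yes yes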